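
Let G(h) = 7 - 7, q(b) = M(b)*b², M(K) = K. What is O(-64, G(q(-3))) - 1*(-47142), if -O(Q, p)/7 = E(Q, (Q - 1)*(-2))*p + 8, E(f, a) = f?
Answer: 47086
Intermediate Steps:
q(b) = b³ (q(b) = b*b² = b³)
G(h) = 0
O(Q, p) = -56 - 7*Q*p (O(Q, p) = -7*(Q*p + 8) = -7*(8 + Q*p) = -56 - 7*Q*p)
O(-64, G(q(-3))) - 1*(-47142) = (-56 - 7*(-64)*0) - 1*(-47142) = (-56 + 0) + 47142 = -56 + 47142 = 47086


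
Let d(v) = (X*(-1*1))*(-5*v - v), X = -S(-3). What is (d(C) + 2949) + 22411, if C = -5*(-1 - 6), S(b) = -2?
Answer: 25780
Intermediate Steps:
C = 35 (C = -5*(-7) = 35)
X = 2 (X = -1*(-2) = 2)
d(v) = 12*v (d(v) = (2*(-1*1))*(-5*v - v) = (2*(-1))*(-6*v) = -(-12)*v = 12*v)
(d(C) + 2949) + 22411 = (12*35 + 2949) + 22411 = (420 + 2949) + 22411 = 3369 + 22411 = 25780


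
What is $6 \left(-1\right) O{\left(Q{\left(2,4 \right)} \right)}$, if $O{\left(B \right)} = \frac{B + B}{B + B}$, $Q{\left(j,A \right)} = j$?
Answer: $-6$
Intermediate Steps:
$O{\left(B \right)} = 1$ ($O{\left(B \right)} = \frac{2 B}{2 B} = 2 B \frac{1}{2 B} = 1$)
$6 \left(-1\right) O{\left(Q{\left(2,4 \right)} \right)} = 6 \left(-1\right) 1 = \left(-6\right) 1 = -6$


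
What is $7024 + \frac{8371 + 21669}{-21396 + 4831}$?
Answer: $\frac{23264504}{3313} \approx 7022.2$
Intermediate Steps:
$7024 + \frac{8371 + 21669}{-21396 + 4831} = 7024 + \frac{30040}{-16565} = 7024 + 30040 \left(- \frac{1}{16565}\right) = 7024 - \frac{6008}{3313} = \frac{23264504}{3313}$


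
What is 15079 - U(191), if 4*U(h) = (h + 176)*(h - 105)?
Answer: 14377/2 ≈ 7188.5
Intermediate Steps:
U(h) = (-105 + h)*(176 + h)/4 (U(h) = ((h + 176)*(h - 105))/4 = ((176 + h)*(-105 + h))/4 = ((-105 + h)*(176 + h))/4 = (-105 + h)*(176 + h)/4)
15079 - U(191) = 15079 - (-4620 + (¼)*191² + (71/4)*191) = 15079 - (-4620 + (¼)*36481 + 13561/4) = 15079 - (-4620 + 36481/4 + 13561/4) = 15079 - 1*15781/2 = 15079 - 15781/2 = 14377/2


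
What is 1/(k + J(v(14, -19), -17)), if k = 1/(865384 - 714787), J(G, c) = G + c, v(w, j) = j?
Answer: -150597/5421491 ≈ -0.027778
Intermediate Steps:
k = 1/150597 ≈ 6.6402e-6
1/(k + J(v(14, -19), -17)) = 1/(1/150597 + (-19 - 17)) = 1/(1/150597 - 36) = 1/(-5421491/150597) = -150597/5421491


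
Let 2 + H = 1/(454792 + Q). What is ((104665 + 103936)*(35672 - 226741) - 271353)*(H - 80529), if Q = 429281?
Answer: 2837662837421213140364/884073 ≈ 3.2098e+15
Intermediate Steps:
H = -1768145/884073 (H = -2 + 1/(454792 + 429281) = -2 + 1/884073 = -1768145/884073 ≈ -2.0000)
((104665 + 103936)*(35672 - 226741) - 271353)*(H - 80529) = ((104665 + 103936)*(35672 - 226741) - 271353)*(-1768145/884073 - 80529) = (208601*(-191069) - 271353)*(-71195282762/884073) = (-39857184469 - 271353)*(-71195282762/884073) = -39857455822*(-71195282762/884073) = 2837662837421213140364/884073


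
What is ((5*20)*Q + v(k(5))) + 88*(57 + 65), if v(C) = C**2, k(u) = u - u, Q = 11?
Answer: 11836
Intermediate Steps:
k(u) = 0
((5*20)*Q + v(k(5))) + 88*(57 + 65) = ((5*20)*11 + 0**2) + 88*(57 + 65) = (100*11 + 0) + 88*122 = (1100 + 0) + 10736 = 1100 + 10736 = 11836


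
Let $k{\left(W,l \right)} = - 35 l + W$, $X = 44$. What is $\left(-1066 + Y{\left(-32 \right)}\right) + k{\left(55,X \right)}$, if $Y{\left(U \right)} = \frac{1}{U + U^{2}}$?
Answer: $- \frac{2530591}{992} \approx -2551.0$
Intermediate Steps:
$k{\left(W,l \right)} = W - 35 l$
$\left(-1066 + Y{\left(-32 \right)}\right) + k{\left(55,X \right)} = \left(-1066 + \frac{1}{\left(-32\right) \left(1 - 32\right)}\right) + \left(55 - 1540\right) = \left(-1066 - \frac{1}{32 \left(-31\right)}\right) + \left(55 - 1540\right) = \left(-1066 - - \frac{1}{992}\right) - 1485 = \left(-1066 + \frac{1}{992}\right) - 1485 = - \frac{1057471}{992} - 1485 = - \frac{2530591}{992}$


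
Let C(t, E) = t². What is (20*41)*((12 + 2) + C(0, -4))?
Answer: 11480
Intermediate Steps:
(20*41)*((12 + 2) + C(0, -4)) = (20*41)*((12 + 2) + 0²) = 820*(14 + 0) = 820*14 = 11480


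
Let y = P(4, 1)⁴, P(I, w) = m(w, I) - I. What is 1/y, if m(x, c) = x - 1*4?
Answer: 1/2401 ≈ 0.00041649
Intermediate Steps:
m(x, c) = -4 + x (m(x, c) = x - 4 = -4 + x)
P(I, w) = -4 + w - I (P(I, w) = (-4 + w) - I = -4 + w - I)
y = 2401 (y = (-4 + 1 - 1*4)⁴ = (-4 + 1 - 4)⁴ = (-7)⁴ = 2401)
1/y = 1/2401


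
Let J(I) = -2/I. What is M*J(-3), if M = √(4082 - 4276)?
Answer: 2*I*√194/3 ≈ 9.2856*I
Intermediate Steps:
M = I*√194 (M = √(-194) = I*√194 ≈ 13.928*I)
M*J(-3) = (I*√194)*(-2/(-3)) = (I*√194)*(-2*(-⅓)) = (I*√194)*(⅔) = 2*I*√194/3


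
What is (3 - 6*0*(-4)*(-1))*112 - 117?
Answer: 219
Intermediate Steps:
(3 - 6*0*(-4)*(-1))*112 - 117 = (3 - 0*(-1))*112 - 117 = (3 - 6*0)*112 - 117 = (3 + 0)*112 - 117 = 3*112 - 117 = 336 - 117 = 219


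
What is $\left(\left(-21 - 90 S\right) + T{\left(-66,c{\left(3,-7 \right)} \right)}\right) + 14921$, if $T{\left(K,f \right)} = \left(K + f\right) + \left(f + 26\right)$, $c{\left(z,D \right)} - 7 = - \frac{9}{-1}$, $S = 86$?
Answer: $7152$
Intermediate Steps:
$c{\left(z,D \right)} = 16$ ($c{\left(z,D \right)} = 7 - \frac{9}{-1} = 7 - -9 = 7 + 9 = 16$)
$T{\left(K,f \right)} = 26 + K + 2 f$ ($T{\left(K,f \right)} = \left(K + f\right) + \left(26 + f\right) = 26 + K + 2 f$)
$\left(\left(-21 - 90 S\right) + T{\left(-66,c{\left(3,-7 \right)} \right)}\right) + 14921 = \left(\left(-21 - 7740\right) + \left(26 - 66 + 2 \cdot 16\right)\right) + 14921 = \left(\left(-21 - 7740\right) + \left(26 - 66 + 32\right)\right) + 14921 = \left(-7761 - 8\right) + 14921 = -7769 + 14921 = 7152$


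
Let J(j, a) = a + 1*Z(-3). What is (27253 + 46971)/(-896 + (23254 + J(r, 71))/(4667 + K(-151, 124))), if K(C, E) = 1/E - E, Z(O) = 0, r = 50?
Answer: -10453207148/125463517 ≈ -83.317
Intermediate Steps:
J(j, a) = a (J(j, a) = a + 1*0 = a + 0 = a)
(27253 + 46971)/(-896 + (23254 + J(r, 71))/(4667 + K(-151, 124))) = (27253 + 46971)/(-896 + (23254 + 71)/(4667 + (1/124 - 1*124))) = 74224/(-896 + 23325/(4667 + (1/124 - 124))) = 74224/(-896 + 23325/(4667 - 15375/124)) = 74224/(-896 + 23325/(563333/124)) = 74224/(-896 + 23325*(124/563333)) = 74224/(-896 + 2892300/563333) = 74224/(-501854068/563333) = 74224*(-563333/501854068) = -10453207148/125463517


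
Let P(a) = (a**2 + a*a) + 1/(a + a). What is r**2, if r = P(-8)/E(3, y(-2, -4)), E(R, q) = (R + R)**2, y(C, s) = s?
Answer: 4190209/331776 ≈ 12.630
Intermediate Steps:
P(a) = 1/(2*a) + 2*a**2 (P(a) = (a**2 + a**2) + 1/(2*a) = 2*a**2 + 1/(2*a) = 1/(2*a) + 2*a**2)
E(R, q) = 4*R**2 (E(R, q) = (2*R)**2 = 4*R**2)
r = 2047/576 (r = ((1/2)*(1 + 4*(-8)**3)/(-8))/((4*3**2)) = ((1/2)*(-1/8)*(1 + 4*(-512)))/((4*9)) = ((1/2)*(-1/8)*(1 - 2048))/36 = ((1/2)*(-1/8)*(-2047))*(1/36) = (2047/16)*(1/36) = 2047/576 ≈ 3.5538)
r**2 = (2047/576)**2 = 4190209/331776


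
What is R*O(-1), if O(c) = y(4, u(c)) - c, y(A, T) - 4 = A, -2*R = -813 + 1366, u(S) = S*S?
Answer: -4977/2 ≈ -2488.5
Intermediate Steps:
u(S) = S²
R = -553/2 (R = -(-813 + 1366)/2 = -½*553 = -553/2 ≈ -276.50)
y(A, T) = 4 + A
O(c) = 8 - c (O(c) = (4 + 4) - c = 8 - c)
R*O(-1) = -553*(8 - 1*(-1))/2 = -553*(8 + 1)/2 = -553/2*9 = -4977/2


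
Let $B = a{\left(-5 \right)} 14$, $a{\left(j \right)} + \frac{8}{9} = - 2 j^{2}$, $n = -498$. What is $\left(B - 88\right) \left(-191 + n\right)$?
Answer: $\frac{4963556}{9} \approx 5.5151 \cdot 10^{5}$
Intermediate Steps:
$a{\left(j \right)} = - \frac{8}{9} - 2 j^{2}$
$B = - \frac{6412}{9}$ ($B = \left(- \frac{8}{9} - 2 \left(-5\right)^{2}\right) 14 = \left(- \frac{8}{9} - 50\right) 14 = \left(- \frac{458}{9}\right) 14 = - \frac{6412}{9} \approx -712.44$)
$\left(B - 88\right) \left(-191 + n\right) = \left(- \frac{6412}{9} - 88\right) \left(-191 - 498\right) = \left(- \frac{7204}{9}\right) \left(-689\right) = \frac{4963556}{9}$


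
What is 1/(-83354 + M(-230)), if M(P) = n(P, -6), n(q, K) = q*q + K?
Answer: -1/30460 ≈ -3.2830e-5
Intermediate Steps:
n(q, K) = K + q² (n(q, K) = q² + K = K + q²)
M(P) = -6 + P²
1/(-83354 + M(-230)) = 1/(-83354 + (-6 + (-230)²)) = 1/(-83354 + (-6 + 52900)) = 1/(-83354 + 52894) = 1/(-30460) = -1/30460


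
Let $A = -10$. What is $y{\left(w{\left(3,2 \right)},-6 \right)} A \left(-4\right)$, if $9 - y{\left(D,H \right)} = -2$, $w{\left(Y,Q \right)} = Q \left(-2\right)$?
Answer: $440$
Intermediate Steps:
$w{\left(Y,Q \right)} = - 2 Q$
$y{\left(D,H \right)} = 11$ ($y{\left(D,H \right)} = 9 - -2 = 9 + 2 = 11$)
$y{\left(w{\left(3,2 \right)},-6 \right)} A \left(-4\right) = 11 \left(-10\right) \left(-4\right) = \left(-110\right) \left(-4\right) = 440$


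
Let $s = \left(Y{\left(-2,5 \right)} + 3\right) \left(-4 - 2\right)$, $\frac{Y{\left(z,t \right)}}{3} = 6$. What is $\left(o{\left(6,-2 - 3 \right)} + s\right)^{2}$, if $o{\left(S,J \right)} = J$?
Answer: $17161$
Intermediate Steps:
$Y{\left(z,t \right)} = 18$ ($Y{\left(z,t \right)} = 3 \cdot 6 = 18$)
$s = -126$ ($s = \left(18 + 3\right) \left(-4 - 2\right) = 21 \left(-4 - 2\right) = 21 \left(-6\right) = -126$)
$\left(o{\left(6,-2 - 3 \right)} + s\right)^{2} = \left(\left(-2 - 3\right) - 126\right)^{2} = \left(-5 - 126\right)^{2} = \left(-131\right)^{2} = 17161$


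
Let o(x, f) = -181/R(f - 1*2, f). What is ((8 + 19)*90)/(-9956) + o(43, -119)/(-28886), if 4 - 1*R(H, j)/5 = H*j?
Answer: -631517692192/2587402428325 ≈ -0.24407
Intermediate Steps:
R(H, j) = 20 - 5*H*j
o(x, f) = -181/(20 - 5*f*(-2 + f)) (o(x, f) = -181/(20 - 5*(f - 1*2)*f) = -181/(20 - 5*(f - 2)*f) = -181/(20 - 5*(-2 + f)*f) = -181/(20 - 5*f*(-2 + f)))
((8 + 19)*90)/(-9956) + o(43, -119)/(-28886) = ((8 + 19)*90)/(-9956) + (181/(5*(-4 - 119*(-2 - 119))))/(-28886) = (27*90)*(-1/9956) + (181/(5*(-4 - 119*(-121))))*(-1/28886) = 2430*(-1/9956) + (181/(5*(-4 + 14399)))*(-1/28886) = -1215/4978 + ((181/5)/14395)*(-1/28886) = -1215/4978 + ((181/5)*(1/14395))*(-1/28886) = -1215/4978 + (181/71975)*(-1/28886) = -1215/4978 - 181/2079069850 = -631517692192/2587402428325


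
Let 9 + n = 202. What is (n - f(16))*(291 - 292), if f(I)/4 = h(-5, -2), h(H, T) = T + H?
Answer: -221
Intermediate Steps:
n = 193 (n = -9 + 202 = 193)
h(H, T) = H + T
f(I) = -28 (f(I) = 4*(-5 - 2) = 4*(-7) = -28)
(n - f(16))*(291 - 292) = (193 - 1*(-28))*(291 - 292) = (193 + 28)*(-1) = 221*(-1) = -221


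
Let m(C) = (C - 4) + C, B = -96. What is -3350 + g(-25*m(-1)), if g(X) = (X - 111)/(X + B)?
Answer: -60287/18 ≈ -3349.3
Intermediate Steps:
m(C) = -4 + 2*C (m(C) = (-4 + C) + C = -4 + 2*C)
g(X) = (-111 + X)/(-96 + X) (g(X) = (X - 111)/(X - 96) = (-111 + X)/(-96 + X))
-3350 + g(-25*m(-1)) = -3350 + (-111 - 25*(-4 + 2*(-1)))/(-96 - 25*(-4 + 2*(-1))) = -3350 + (-111 - 25*(-4 - 2))/(-96 - 25*(-4 - 2)) = -3350 + (-111 - 25*(-6))/(-96 - 25*(-6)) = -3350 + (-111 + 150)/(-96 + 150) = -3350 + 39/54 = -3350 + (1/54)*39 = -3350 + 13/18 = -60287/18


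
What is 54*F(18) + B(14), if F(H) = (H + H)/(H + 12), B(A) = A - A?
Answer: 324/5 ≈ 64.800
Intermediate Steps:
B(A) = 0
F(H) = 2*H/(12 + H) (F(H) = (2*H)/(12 + H) = 2*H/(12 + H))
54*F(18) + B(14) = 54*(2*18/(12 + 18)) + 0 = 54*(2*18/30) + 0 = 54*(2*18*(1/30)) + 0 = 54*(6/5) + 0 = 324/5 + 0 = 324/5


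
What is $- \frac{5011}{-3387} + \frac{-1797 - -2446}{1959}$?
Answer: $\frac{1334968}{737237} \approx 1.8108$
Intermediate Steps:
$- \frac{5011}{-3387} + \frac{-1797 - -2446}{1959} = \left(-5011\right) \left(- \frac{1}{3387}\right) + \left(-1797 + 2446\right) \frac{1}{1959} = \frac{5011}{3387} + 649 \cdot \frac{1}{1959} = \frac{5011}{3387} + \frac{649}{1959} = \frac{1334968}{737237}$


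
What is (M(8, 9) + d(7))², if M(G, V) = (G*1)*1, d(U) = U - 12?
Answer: 9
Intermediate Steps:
d(U) = -12 + U
M(G, V) = G (M(G, V) = G*1 = G)
(M(8, 9) + d(7))² = (8 + (-12 + 7))² = (8 - 5)² = 3² = 9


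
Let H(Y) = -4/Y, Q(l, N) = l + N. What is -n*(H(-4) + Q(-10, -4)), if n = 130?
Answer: 1690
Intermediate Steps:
Q(l, N) = N + l
-n*(H(-4) + Q(-10, -4)) = -130*(-4/(-4) + (-4 - 10)) = -130*(-4*(-1/4) - 14) = -130*(1 - 14) = -130*(-13) = -1*(-1690) = 1690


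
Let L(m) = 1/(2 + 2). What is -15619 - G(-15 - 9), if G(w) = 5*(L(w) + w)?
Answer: -62001/4 ≈ -15500.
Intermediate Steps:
L(m) = 1/4
G(w) = 5/4 + 5*w (G(w) = 5*(1/4 + w) = 5/4 + 5*w)
-15619 - G(-15 - 9) = -15619 - (5/4 + 5*(-15 - 9)) = -15619 - (5/4 + 5*(-24)) = -15619 - (5/4 - 120) = -15619 - 1*(-475/4) = -15619 + 475/4 = -62001/4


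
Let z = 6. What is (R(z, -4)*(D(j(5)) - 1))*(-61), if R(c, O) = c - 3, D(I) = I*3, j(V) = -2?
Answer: 1281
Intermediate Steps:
D(I) = 3*I
R(c, O) = -3 + c
(R(z, -4)*(D(j(5)) - 1))*(-61) = ((-3 + 6)*(3*(-2) - 1))*(-61) = (3*(-6 - 1))*(-61) = (3*(-7))*(-61) = -21*(-61) = 1281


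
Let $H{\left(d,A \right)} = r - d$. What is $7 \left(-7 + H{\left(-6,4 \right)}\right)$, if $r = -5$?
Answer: $-42$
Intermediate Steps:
$H{\left(d,A \right)} = -5 - d$
$7 \left(-7 + H{\left(-6,4 \right)}\right) = 7 \left(-7 - -1\right) = 7 \left(-7 + \left(-5 + 6\right)\right) = 7 \left(-7 + 1\right) = 7 \left(-6\right) = -42$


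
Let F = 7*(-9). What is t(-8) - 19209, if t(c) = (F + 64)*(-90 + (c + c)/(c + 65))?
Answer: -1100059/57 ≈ -19299.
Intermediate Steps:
F = -63
t(c) = -90 + 2*c/(65 + c) (t(c) = (-63 + 64)*(-90 + (c + c)/(c + 65)) = 1*(-90 + (2*c)/(65 + c)) = 1*(-90 + 2*c/(65 + c)) = -90 + 2*c/(65 + c))
t(-8) - 19209 = 2*(-2925 - 44*(-8))/(65 - 8) - 19209 = 2*(-2925 + 352)/57 - 19209 = 2*(1/57)*(-2573) - 19209 = -5146/57 - 19209 = -1100059/57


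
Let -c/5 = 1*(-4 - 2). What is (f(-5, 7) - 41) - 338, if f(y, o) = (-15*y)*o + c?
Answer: 176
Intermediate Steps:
c = 30 (c = -5*(-4 - 2) = -5*(-6) = 30)
f(y, o) = 30 - 15*o*y (f(y, o) = (-15*y)*o + 30 = -15*o*y + 30 = 30 - 15*o*y)
(f(-5, 7) - 41) - 338 = ((30 - 15*7*(-5)) - 41) - 338 = ((30 + 525) - 41) - 338 = (555 - 41) - 338 = 514 - 338 = 176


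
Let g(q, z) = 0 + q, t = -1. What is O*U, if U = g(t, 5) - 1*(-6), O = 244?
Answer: 1220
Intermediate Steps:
g(q, z) = q
U = 5 (U = -1 - 1*(-6) = -1 + 6 = 5)
O*U = 244*5 = 1220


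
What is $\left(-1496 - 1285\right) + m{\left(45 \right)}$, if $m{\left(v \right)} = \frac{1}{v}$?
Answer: $- \frac{125144}{45} \approx -2781.0$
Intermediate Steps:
$\left(-1496 - 1285\right) + m{\left(45 \right)} = \left(-1496 - 1285\right) + \frac{1}{45} = -2781 + \frac{1}{45} = - \frac{125144}{45}$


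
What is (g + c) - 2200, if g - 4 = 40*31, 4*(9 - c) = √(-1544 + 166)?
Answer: -947 - I*√1378/4 ≈ -947.0 - 9.2803*I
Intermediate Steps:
c = 9 - I*√1378/4 (c = 9 - √(-1544 + 166)/4 = 9 - I*√1378/4 ≈ 9.0 - 9.2803*I)
g = 1244 (g = 4 + 40*31 = 4 + 1240 = 1244)
(g + c) - 2200 = (1244 + (9 - I*√1378/4)) - 2200 = (1253 - I*√1378/4) - 2200 = -947 - I*√1378/4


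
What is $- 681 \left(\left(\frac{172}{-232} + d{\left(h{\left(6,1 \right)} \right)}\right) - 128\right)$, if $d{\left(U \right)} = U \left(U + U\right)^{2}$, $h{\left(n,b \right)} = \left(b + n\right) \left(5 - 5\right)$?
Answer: $\frac{5085027}{58} \approx 87673.0$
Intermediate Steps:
$h{\left(n,b \right)} = 0$ ($h{\left(n,b \right)} = \left(b + n\right) 0 = 0$)
$d{\left(U \right)} = 4 U^{3}$ ($d{\left(U \right)} = U \left(2 U\right)^{2} = U 4 U^{2} = 4 U^{3}$)
$- 681 \left(\left(\frac{172}{-232} + d{\left(h{\left(6,1 \right)} \right)}\right) - 128\right) = - 681 \left(\left(\frac{172}{-232} + 4 \cdot 0^{3}\right) - 128\right) = - 681 \left(\left(172 \left(- \frac{1}{232}\right) + 4 \cdot 0\right) - 128\right) = - 681 \left(\left(- \frac{43}{58} + 0\right) - 128\right) = - 681 \left(- \frac{43}{58} - 128\right) = \left(-681\right) \left(- \frac{7467}{58}\right) = \frac{5085027}{58}$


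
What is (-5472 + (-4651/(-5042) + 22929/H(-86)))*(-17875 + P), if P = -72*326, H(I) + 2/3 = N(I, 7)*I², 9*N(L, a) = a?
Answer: 14749855821122633/65251043 ≈ 2.2605e+8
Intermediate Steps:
N(L, a) = a/9
H(I) = -⅔ + 7*I²/9 (H(I) = -⅔ + ((⅑)*7)*I² = -⅔ + 7*I²/9)
P = -23472
(-5472 + (-4651/(-5042) + 22929/H(-86)))*(-17875 + P) = (-5472 + (-4651/(-5042) + 22929/(-⅔ + (7/9)*(-86)²)))*(-17875 - 23472) = (-5472 + (-4651*(-1/5042) + 22929/(-⅔ + (7/9)*7396)))*(-41347) = (-5472 + (4651/5042 + 22929/(-⅔ + 51772/9)))*(-41347) = (-5472 + (4651/5042 + 22929/(51766/9)))*(-41347) = (-5472 + (4651/5042 + 22929*(9/51766)))*(-41347) = (-5472 + (4651/5042 + 206361/51766))*(-41347) = (-5472 + 320308957/65251043)*(-41347) = -356733398339/65251043*(-41347) = 14749855821122633/65251043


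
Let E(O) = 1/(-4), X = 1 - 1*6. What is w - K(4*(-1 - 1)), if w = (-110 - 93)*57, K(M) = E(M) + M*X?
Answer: -46443/4 ≈ -11611.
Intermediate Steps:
X = -5 (X = 1 - 6 = -5)
E(O) = -¼
K(M) = -¼ - 5*M (K(M) = -¼ + M*(-5) = -¼ - 5*M)
w = -11571 (w = -203*57 = -11571)
w - K(4*(-1 - 1)) = -11571 - (-¼ - 20*(-1 - 1)) = -11571 - (-¼ - 20*(-2)) = -11571 - (-¼ - 5*(-8)) = -11571 - (-¼ + 40) = -11571 - 1*159/4 = -11571 - 159/4 = -46443/4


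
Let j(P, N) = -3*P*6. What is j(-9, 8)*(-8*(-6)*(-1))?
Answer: -7776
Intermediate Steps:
j(P, N) = -18*P
j(-9, 8)*(-8*(-6)*(-1)) = (-18*(-9))*(-8*(-6)*(-1)) = 162*(48*(-1)) = 162*(-48) = -7776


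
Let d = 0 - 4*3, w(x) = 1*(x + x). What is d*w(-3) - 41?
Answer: 31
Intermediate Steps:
w(x) = 2*x (w(x) = 1*(2*x) = 2*x)
d = -12 (d = 0 - 12 = -12)
d*w(-3) - 41 = -24*(-3) - 41 = -12*(-6) - 41 = 72 - 41 = 31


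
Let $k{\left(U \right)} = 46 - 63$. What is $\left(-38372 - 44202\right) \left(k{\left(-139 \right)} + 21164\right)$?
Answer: $-1746192378$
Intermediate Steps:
$k{\left(U \right)} = -17$ ($k{\left(U \right)} = 46 - 63 = -17$)
$\left(-38372 - 44202\right) \left(k{\left(-139 \right)} + 21164\right) = \left(-38372 - 44202\right) \left(-17 + 21164\right) = \left(-82574\right) 21147 = -1746192378$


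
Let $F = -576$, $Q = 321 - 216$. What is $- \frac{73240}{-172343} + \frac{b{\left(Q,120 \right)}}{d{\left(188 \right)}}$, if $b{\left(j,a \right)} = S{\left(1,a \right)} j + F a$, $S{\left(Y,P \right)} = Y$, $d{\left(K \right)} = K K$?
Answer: $- \frac{9305657585}{6091290992} \approx -1.5277$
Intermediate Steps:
$Q = 105$ ($Q = 321 - 216 = 105$)
$d{\left(K \right)} = K^{2}$
$b{\left(j,a \right)} = j - 576 a$ ($b{\left(j,a \right)} = 1 j - 576 a = j - 576 a$)
$- \frac{73240}{-172343} + \frac{b{\left(Q,120 \right)}}{d{\left(188 \right)}} = - \frac{73240}{-172343} + \frac{105 - 69120}{188^{2}} = \left(-73240\right) \left(- \frac{1}{172343}\right) + \frac{105 - 69120}{35344} = \frac{73240}{172343} - \frac{69015}{35344} = - \frac{9305657585}{6091290992}$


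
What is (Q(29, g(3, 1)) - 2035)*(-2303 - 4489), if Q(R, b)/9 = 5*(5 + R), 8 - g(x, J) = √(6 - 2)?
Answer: 3429960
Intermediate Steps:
g(x, J) = 6 (g(x, J) = 8 - √(6 - 2) = 8 - √4 = 8 - 1*2 = 8 - 2 = 6)
Q(R, b) = 225 + 45*R (Q(R, b) = 9*(5*(5 + R)) = 9*(25 + 5*R) = 225 + 45*R)
(Q(29, g(3, 1)) - 2035)*(-2303 - 4489) = ((225 + 45*29) - 2035)*(-2303 - 4489) = ((225 + 1305) - 2035)*(-6792) = (1530 - 2035)*(-6792) = -505*(-6792) = 3429960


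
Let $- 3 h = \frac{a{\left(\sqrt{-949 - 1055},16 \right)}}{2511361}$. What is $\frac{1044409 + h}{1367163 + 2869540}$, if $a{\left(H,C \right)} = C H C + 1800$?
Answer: $\frac{2622888030049}{10639890682783} - \frac{512 i \sqrt{501}}{31919672048349} \approx 0.24651 - 3.5903 \cdot 10^{-10} i$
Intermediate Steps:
$a{\left(H,C \right)} = 1800 + H C^{2}$ ($a{\left(H,C \right)} = H C^{2} + 1800 = 1800 + H C^{2}$)
$h = - \frac{600}{2511361} - \frac{512 i \sqrt{501}}{7534083}$ ($h = - \frac{\left(1800 + \sqrt{-949 - 1055} \cdot 16^{2}\right) \frac{1}{2511361}}{3} = - \frac{\left(1800 + \sqrt{-2004} \cdot 256\right) \frac{1}{2511361}}{3} = - \frac{\left(1800 + 2 i \sqrt{501} \cdot 256\right) \frac{1}{2511361}}{3} = - \frac{\left(1800 + 512 i \sqrt{501}\right) \frac{1}{2511361}}{3} = - \frac{\frac{1800}{2511361} + \frac{512 i \sqrt{501}}{2511361}}{3} = - \frac{600}{2511361} - \frac{512 i \sqrt{501}}{7534083} \approx -0.00023891 - 0.0015211 i$)
$\frac{1044409 + h}{1367163 + 2869540} = \frac{1044409 - \left(\frac{600}{2511361} + \frac{512 i \sqrt{501}}{7534083}\right)}{1367163 + 2869540} = \frac{\frac{2622888030049}{2511361} - \frac{512 i \sqrt{501}}{7534083}}{4236703} = \left(\frac{2622888030049}{2511361} - \frac{512 i \sqrt{501}}{7534083}\right) \frac{1}{4236703} = \frac{2622888030049}{10639890682783} - \frac{512 i \sqrt{501}}{31919672048349}$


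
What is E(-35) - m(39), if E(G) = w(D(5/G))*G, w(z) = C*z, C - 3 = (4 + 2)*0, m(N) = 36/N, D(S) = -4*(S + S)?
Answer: -1572/13 ≈ -120.92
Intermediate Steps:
D(S) = -8*S
C = 3 (C = 3 + (4 + 2)*0 = 3 + 6*0 = 3 + 0 = 3)
w(z) = 3*z
E(G) = -120 (E(G) = (3*(-40/G))*G = (-120/G)*G = -120)
E(-35) - m(39) = -120 - 36/39 = -120 - 1*12/13 = -120 - 12/13 = -1572/13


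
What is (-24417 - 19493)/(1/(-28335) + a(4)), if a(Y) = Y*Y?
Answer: -1244189850/453359 ≈ -2744.4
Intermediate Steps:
a(Y) = Y²
(-24417 - 19493)/(1/(-28335) + a(4)) = (-24417 - 19493)/(1/(-28335) + 4²) = -43910/(-1/28335 + 16) = -43910/453359/28335 = -43910*28335/453359 = -1244189850/453359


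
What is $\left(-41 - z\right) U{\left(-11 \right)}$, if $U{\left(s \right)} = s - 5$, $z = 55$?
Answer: $1536$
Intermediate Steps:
$U{\left(s \right)} = -5 + s$
$\left(-41 - z\right) U{\left(-11 \right)} = \left(-41 - 55\right) \left(-5 - 11\right) = \left(-41 - 55\right) \left(-16\right) = \left(-96\right) \left(-16\right) = 1536$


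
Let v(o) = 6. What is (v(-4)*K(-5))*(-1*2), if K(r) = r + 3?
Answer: 24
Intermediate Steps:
K(r) = 3 + r
(v(-4)*K(-5))*(-1*2) = (6*(3 - 5))*(-1*2) = (6*(-2))*(-2) = -12*(-2) = 24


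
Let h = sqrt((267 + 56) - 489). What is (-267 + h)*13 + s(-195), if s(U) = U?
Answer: -3666 + 13*I*sqrt(166) ≈ -3666.0 + 167.49*I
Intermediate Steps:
h = I*sqrt(166) (h = sqrt(323 - 489) = sqrt(-166) = I*sqrt(166) ≈ 12.884*I)
(-267 + h)*13 + s(-195) = (-267 + I*sqrt(166))*13 - 195 = (-3471 + 13*I*sqrt(166)) - 195 = -3666 + 13*I*sqrt(166)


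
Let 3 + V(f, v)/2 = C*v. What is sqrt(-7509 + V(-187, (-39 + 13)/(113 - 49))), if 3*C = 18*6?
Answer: 3*I*sqrt(3353)/2 ≈ 86.858*I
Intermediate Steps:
C = 36 (C = (18*6)/3 = (1/3)*108 = 36)
V(f, v) = -6 + 72*v (V(f, v) = -6 + 2*(36*v) = -6 + 72*v)
sqrt(-7509 + V(-187, (-39 + 13)/(113 - 49))) = sqrt(-7509 + (-6 + 72*((-39 + 13)/(113 - 49)))) = sqrt(-7509 + (-6 + 72*(-26/64))) = sqrt(-7509 + (-6 + 72*(-26*1/64))) = sqrt(-7509 + (-6 + 72*(-13/32))) = sqrt(-7509 + (-6 - 117/4)) = sqrt(-7509 - 141/4) = sqrt(-30177/4) = 3*I*sqrt(3353)/2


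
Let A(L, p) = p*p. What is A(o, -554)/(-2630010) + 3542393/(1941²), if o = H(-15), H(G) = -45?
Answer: 1360038135889/1651418784135 ≈ 0.82356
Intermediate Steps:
o = -45
A(L, p) = p²
A(o, -554)/(-2630010) + 3542393/(1941²) = (-554)²/(-2630010) + 3542393/(1941²) = 306916*(-1/2630010) + 3542393/3767481 = -153458/1315005 + 3542393*(1/3767481) = -153458/1315005 + 3542393/3767481 = 1360038135889/1651418784135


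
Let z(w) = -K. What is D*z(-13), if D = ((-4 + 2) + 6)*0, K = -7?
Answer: 0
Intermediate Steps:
z(w) = 7 (z(w) = -1*(-7) = 7)
D = 0 (D = (-2 + 6)*0 = 4*0 = 0)
D*z(-13) = 0*7 = 0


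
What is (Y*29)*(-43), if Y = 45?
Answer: -56115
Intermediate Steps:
(Y*29)*(-43) = (45*29)*(-43) = 1305*(-43) = -56115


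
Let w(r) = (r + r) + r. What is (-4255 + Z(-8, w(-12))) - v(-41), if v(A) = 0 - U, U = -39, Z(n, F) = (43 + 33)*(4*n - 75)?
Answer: -12426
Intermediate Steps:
w(r) = 3*r (w(r) = 2*r + r = 3*r)
Z(n, F) = -5700 + 304*n (Z(n, F) = 76*(-75 + 4*n) = -5700 + 304*n)
v(A) = 39 (v(A) = 0 - 1*(-39) = 0 + 39 = 39)
(-4255 + Z(-8, w(-12))) - v(-41) = (-4255 + (-5700 + 304*(-8))) - 1*39 = (-4255 + (-5700 - 2432)) - 39 = (-4255 - 8132) - 39 = -12387 - 39 = -12426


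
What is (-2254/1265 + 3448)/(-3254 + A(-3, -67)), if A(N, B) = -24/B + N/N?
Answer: -12699314/11985985 ≈ -1.0595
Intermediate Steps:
A(N, B) = 1 - 24/B (A(N, B) = -24/B + 1 = 1 - 24/B)
(-2254/1265 + 3448)/(-3254 + A(-3, -67)) = (-2254/1265 + 3448)/(-3254 + (-24 - 67)/(-67)) = (-2254*1/1265 + 3448)/(-3254 - 1/67*(-91)) = (-98/55 + 3448)/(-3254 + 91/67) = 189542/(55*(-217927/67)) = (189542/55)*(-67/217927) = -12699314/11985985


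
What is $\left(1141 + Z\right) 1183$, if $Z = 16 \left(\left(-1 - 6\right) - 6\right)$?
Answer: $1103739$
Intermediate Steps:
$Z = -208$ ($Z = 16 \left(\left(-1 - 6\right) - 6\right) = 16 \left(-7 - 6\right) = 16 \left(-13\right) = -208$)
$\left(1141 + Z\right) 1183 = \left(1141 - 208\right) 1183 = 933 \cdot 1183 = 1103739$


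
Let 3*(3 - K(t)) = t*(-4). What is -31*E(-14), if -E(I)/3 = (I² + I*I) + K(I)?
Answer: 34999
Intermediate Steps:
K(t) = 3 + 4*t/3 (K(t) = 3 - t*(-4)/3 = 3 - (-4)*t/3 = 3 + 4*t/3)
E(I) = -9 - 6*I² - 4*I (E(I) = -3*((I² + I*I) + (3 + 4*I/3)) = -3*((I² + I²) + (3 + 4*I/3)) = -3*(2*I² + (3 + 4*I/3)) = -3*(3 + 2*I² + 4*I/3) = -9 - 6*I² - 4*I)
-31*E(-14) = -31*(-9 - 6*(-14)² - 4*(-14)) = -31*(-9 - 6*196 + 56) = -31*(-9 - 1176 + 56) = -31*(-1129) = 34999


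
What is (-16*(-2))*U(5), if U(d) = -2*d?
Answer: -320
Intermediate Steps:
(-16*(-2))*U(5) = (-16*(-2))*(-2*5) = 32*(-10) = -320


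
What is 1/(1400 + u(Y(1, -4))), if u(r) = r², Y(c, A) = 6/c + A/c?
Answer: 1/1404 ≈ 0.00071225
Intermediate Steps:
1/(1400 + u(Y(1, -4))) = 1/(1400 + ((6 - 4)/1)²) = 1/(1400 + (1*2)²) = 1/(1400 + 2²) = 1/(1400 + 4) = 1/1404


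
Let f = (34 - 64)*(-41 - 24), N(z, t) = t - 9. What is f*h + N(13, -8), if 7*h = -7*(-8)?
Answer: 15583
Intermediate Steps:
N(z, t) = -9 + t
h = 8 (h = (-7*(-8))/7 = (1/7)*56 = 8)
f = 1950 (f = -30*(-65) = 1950)
f*h + N(13, -8) = 1950*8 + (-9 - 8) = 15600 - 17 = 15583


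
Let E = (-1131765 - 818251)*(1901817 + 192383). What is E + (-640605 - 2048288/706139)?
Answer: -2883676886008923183/706139 ≈ -4.0837e+12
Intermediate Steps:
E = -4083723507200 (E = -1950016*2094200 = -4083723507200)
E + (-640605 - 2048288/706139) = -4083723507200 + (-640605 - 2048288/706139) = -4083723507200 - 452358222383/706139 = -2883676886008923183/706139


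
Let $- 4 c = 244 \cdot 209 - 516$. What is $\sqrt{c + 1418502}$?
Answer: $\sqrt{1405882} \approx 1185.7$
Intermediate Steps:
$c = -12620$ ($c = - \frac{244 \cdot 209 - 516}{4} = - \frac{50996 - 516}{4} = \left(- \frac{1}{4}\right) 50480 = -12620$)
$\sqrt{c + 1418502} = \sqrt{-12620 + 1418502} = \sqrt{1405882}$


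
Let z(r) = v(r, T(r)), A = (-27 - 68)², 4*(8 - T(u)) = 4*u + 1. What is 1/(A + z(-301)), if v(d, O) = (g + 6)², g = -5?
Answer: 1/9026 ≈ 0.00011079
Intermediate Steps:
T(u) = 31/4 - u (T(u) = 8 - (4*u + 1)/4 = 8 - (1 + 4*u)/4 = 8 + (-¼ - u) = 31/4 - u)
v(d, O) = 1 (v(d, O) = (-5 + 6)² = 1² = 1)
A = 9025 (A = (-95)² = 9025)
z(r) = 1
1/(A + z(-301)) = 1/(9025 + 1) = 1/9026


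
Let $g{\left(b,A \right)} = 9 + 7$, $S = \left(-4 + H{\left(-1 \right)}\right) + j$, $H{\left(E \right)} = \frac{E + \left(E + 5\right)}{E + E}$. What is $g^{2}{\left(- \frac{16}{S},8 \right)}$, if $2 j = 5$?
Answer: $256$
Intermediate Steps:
$H{\left(E \right)} = \frac{5 + 2 E}{2 E}$ ($H{\left(E \right)} = \frac{E + \left(5 + E\right)}{2 E} = \left(5 + 2 E\right) \frac{1}{2 E} = \frac{5 + 2 E}{2 E}$)
$j = \frac{5}{2}$ ($j = \frac{1}{2} \cdot 5 = \frac{5}{2} \approx 2.5$)
$S = -3$ ($S = \left(-4 + \frac{\frac{5}{2} - 1}{-1}\right) + \frac{5}{2} = \left(-4 - \frac{3}{2}\right) + \frac{5}{2} = - \frac{11}{2} + \frac{5}{2} = -3$)
$g{\left(b,A \right)} = 16$
$g^{2}{\left(- \frac{16}{S},8 \right)} = 16^{2} = 256$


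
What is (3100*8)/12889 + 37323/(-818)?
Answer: -460769747/10543202 ≈ -43.703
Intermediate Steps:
(3100*8)/12889 + 37323/(-818) = 24800*(1/12889) + 37323*(-1/818) = 24800/12889 - 37323/818 = -460769747/10543202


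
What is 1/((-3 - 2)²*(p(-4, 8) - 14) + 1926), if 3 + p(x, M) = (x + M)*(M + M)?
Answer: 1/3101 ≈ 0.00032248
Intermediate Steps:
p(x, M) = -3 + 2*M*(M + x) (p(x, M) = -3 + (x + M)*(M + M) = -3 + (M + x)*(2*M) = -3 + 2*M*(M + x))
1/((-3 - 2)²*(p(-4, 8) - 14) + 1926) = 1/((-3 - 2)²*((-3 + 2*8² + 2*8*(-4)) - 14) + 1926) = 1/((-5)²*((-3 + 2*64 - 64) - 14) + 1926) = 1/(25*((-3 + 128 - 64) - 14) + 1926) = 1/(25*(61 - 14) + 1926) = 1/(25*47 + 1926) = 1/(1175 + 1926) = 1/3101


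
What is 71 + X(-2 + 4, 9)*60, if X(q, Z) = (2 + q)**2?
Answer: 1031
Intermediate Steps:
71 + X(-2 + 4, 9)*60 = 71 + (2 + (-2 + 4))**2*60 = 71 + (2 + 2)**2*60 = 71 + 4**2*60 = 71 + 16*60 = 71 + 960 = 1031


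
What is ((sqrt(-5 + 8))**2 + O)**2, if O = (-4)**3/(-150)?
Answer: 66049/5625 ≈ 11.742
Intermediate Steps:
O = 32/75 (O = -64*(-1/150) = 32/75 ≈ 0.42667)
((sqrt(-5 + 8))**2 + O)**2 = ((sqrt(-5 + 8))**2 + 32/75)**2 = ((sqrt(3))**2 + 32/75)**2 = (3 + 32/75)**2 = (257/75)**2 = 66049/5625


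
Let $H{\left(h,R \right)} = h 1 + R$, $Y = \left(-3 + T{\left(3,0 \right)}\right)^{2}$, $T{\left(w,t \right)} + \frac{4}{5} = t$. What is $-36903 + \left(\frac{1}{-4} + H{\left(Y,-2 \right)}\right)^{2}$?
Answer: $- \frac{367544039}{10000} \approx -36754.0$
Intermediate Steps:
$T{\left(w,t \right)} = - \frac{4}{5} + t$
$Y = \frac{361}{25}$ ($Y = \left(-3 + \left(- \frac{4}{5} + 0\right)\right)^{2} = \left(-3 - \frac{4}{5}\right)^{2} = \left(- \frac{19}{5}\right)^{2} = \frac{361}{25} \approx 14.44$)
$H{\left(h,R \right)} = R + h$ ($H{\left(h,R \right)} = h + R = R + h$)
$-36903 + \left(\frac{1}{-4} + H{\left(Y,-2 \right)}\right)^{2} = -36903 + \left(\frac{1}{-4} + \left(-2 + \frac{361}{25}\right)\right)^{2} = -36903 + \left(- \frac{1}{4} + \frac{311}{25}\right)^{2} = -36903 + \left(\frac{1219}{100}\right)^{2} = -36903 + \frac{1485961}{10000} = - \frac{367544039}{10000}$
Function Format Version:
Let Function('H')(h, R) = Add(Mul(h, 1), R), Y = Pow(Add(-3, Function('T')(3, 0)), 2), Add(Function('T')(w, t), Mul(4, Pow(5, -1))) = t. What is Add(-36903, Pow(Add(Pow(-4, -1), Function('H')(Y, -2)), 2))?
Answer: Rational(-367544039, 10000) ≈ -36754.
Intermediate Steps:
Function('T')(w, t) = Add(Rational(-4, 5), t)
Y = Rational(361, 25) (Y = Pow(Add(-3, Add(Rational(-4, 5), 0)), 2) = Pow(Add(-3, Rational(-4, 5)), 2) = Pow(Rational(-19, 5), 2) = Rational(361, 25) ≈ 14.440)
Function('H')(h, R) = Add(R, h) (Function('H')(h, R) = Add(h, R) = Add(R, h))
Add(-36903, Pow(Add(Pow(-4, -1), Function('H')(Y, -2)), 2)) = Add(-36903, Pow(Add(Pow(-4, -1), Add(-2, Rational(361, 25))), 2)) = Add(-36903, Pow(Add(Rational(-1, 4), Rational(311, 25)), 2)) = Add(-36903, Pow(Rational(1219, 100), 2)) = Add(-36903, Rational(1485961, 10000)) = Rational(-367544039, 10000)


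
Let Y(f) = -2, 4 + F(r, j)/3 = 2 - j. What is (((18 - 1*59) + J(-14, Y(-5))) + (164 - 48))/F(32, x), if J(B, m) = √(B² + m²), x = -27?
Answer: 1 + 2*√2/15 ≈ 1.1886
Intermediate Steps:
F(r, j) = -6 - 3*j (F(r, j) = -12 + 3*(2 - j) = -12 + (6 - 3*j) = -6 - 3*j)
(((18 - 1*59) + J(-14, Y(-5))) + (164 - 48))/F(32, x) = (((18 - 1*59) + √((-14)² + (-2)²)) + (164 - 48))/(-6 - 3*(-27)) = (((18 - 59) + √(196 + 4)) + 116)/(-6 + 81) = ((-41 + √200) + 116)/75 = ((-41 + 10*√2) + 116)*(1/75) = (75 + 10*√2)*(1/75) = 1 + 2*√2/15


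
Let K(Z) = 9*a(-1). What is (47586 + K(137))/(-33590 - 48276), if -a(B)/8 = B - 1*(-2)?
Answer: -23757/40933 ≈ -0.58039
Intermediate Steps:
a(B) = -16 - 8*B (a(B) = -8*(B - 1*(-2)) = -8*(B + 2) = -8*(2 + B) = -16 - 8*B)
K(Z) = -72 (K(Z) = 9*(-16 - 8*(-1)) = 9*(-16 + 8) = 9*(-8) = -72)
(47586 + K(137))/(-33590 - 48276) = (47586 - 72)/(-33590 - 48276) = 47514/(-81866) = 47514*(-1/81866) = -23757/40933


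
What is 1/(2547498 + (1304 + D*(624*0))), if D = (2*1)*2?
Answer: 1/2548802 ≈ 3.9234e-7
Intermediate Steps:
D = 4 (D = 2*2 = 4)
1/(2547498 + (1304 + D*(624*0))) = 1/(2547498 + (1304 + 4*(624*0))) = 1/(2547498 + (1304 + 4*0)) = 1/(2547498 + (1304 + 0)) = 1/(2547498 + 1304) = 1/2548802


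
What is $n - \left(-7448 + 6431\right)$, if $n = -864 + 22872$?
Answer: $23025$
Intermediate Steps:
$n = 22008$
$n - \left(-7448 + 6431\right) = 22008 - \left(-7448 + 6431\right) = 22008 - -1017 = 22008 + 1017 = 23025$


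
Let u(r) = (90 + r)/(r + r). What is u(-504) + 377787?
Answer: 21156095/56 ≈ 3.7779e+5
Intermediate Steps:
u(r) = (90 + r)/(2*r) (u(r) = (90 + r)/((2*r)) = (90 + r)*(1/(2*r)) = (90 + r)/(2*r))
u(-504) + 377787 = (½)*(90 - 504)/(-504) + 377787 = (½)*(-1/504)*(-414) + 377787 = 23/56 + 377787 = 21156095/56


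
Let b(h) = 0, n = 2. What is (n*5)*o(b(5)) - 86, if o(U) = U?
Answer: -86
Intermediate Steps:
(n*5)*o(b(5)) - 86 = (2*5)*0 - 86 = 10*0 - 86 = 0 - 86 = -86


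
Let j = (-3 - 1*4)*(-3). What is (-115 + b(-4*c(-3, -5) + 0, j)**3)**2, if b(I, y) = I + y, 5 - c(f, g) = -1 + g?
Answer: 150847524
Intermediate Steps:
c(f, g) = 6 - g (c(f, g) = 5 - (-1 + g) = 5 + (1 - g) = 6 - g)
j = 21 (j = (-3 - 4)*(-3) = -7*(-3) = 21)
(-115 + b(-4*c(-3, -5) + 0, j)**3)**2 = (-115 + ((-4*(6 - 1*(-5)) + 0) + 21)**3)**2 = (-115 + ((-4*(6 + 5) + 0) + 21)**3)**2 = (-115 + ((-4*11 + 0) + 21)**3)**2 = (-115 + ((-44 + 0) + 21)**3)**2 = (-115 + (-44 + 21)**3)**2 = (-115 + (-23)**3)**2 = (-115 - 12167)**2 = (-12282)**2 = 150847524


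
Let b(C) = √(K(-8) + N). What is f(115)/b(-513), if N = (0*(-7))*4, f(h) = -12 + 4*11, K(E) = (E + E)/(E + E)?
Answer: 32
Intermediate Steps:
K(E) = 1 (K(E) = (2*E)/((2*E)) = (2*E)*(1/(2*E)) = 1)
f(h) = 32 (f(h) = -12 + 44 = 32)
N = 0 (N = 0*4 = 0)
b(C) = 1 (b(C) = √(1 + 0) = √1 = 1)
f(115)/b(-513) = 32/1 = 32*1 = 32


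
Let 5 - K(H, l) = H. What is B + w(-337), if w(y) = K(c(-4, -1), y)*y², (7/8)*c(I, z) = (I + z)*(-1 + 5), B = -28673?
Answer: 21945244/7 ≈ 3.1350e+6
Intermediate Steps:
c(I, z) = 32*I/7 + 32*z/7 (c(I, z) = 8*((I + z)*(-1 + 5))/7 = 8*((I + z)*4)/7 = 8*(4*I + 4*z)/7 = 32*I/7 + 32*z/7)
K(H, l) = 5 - H
w(y) = 195*y²/7 (w(y) = (5 - ((32/7)*(-4) + (32/7)*(-1)))*y² = (5 - (-128/7 - 32/7))*y² = (5 - 1*(-160/7))*y² = (5 + 160/7)*y² = 195*y²/7)
B + w(-337) = -28673 + (195/7)*(-337)² = -28673 + (195/7)*113569 = -28673 + 22145955/7 = 21945244/7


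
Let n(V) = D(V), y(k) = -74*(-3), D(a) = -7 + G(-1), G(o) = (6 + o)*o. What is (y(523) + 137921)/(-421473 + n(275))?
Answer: -138143/421485 ≈ -0.32775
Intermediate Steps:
G(o) = o*(6 + o)
D(a) = -12 (D(a) = -7 - (6 - 1) = -7 - 1*5 = -7 - 5 = -12)
y(k) = 222
n(V) = -12
(y(523) + 137921)/(-421473 + n(275)) = (222 + 137921)/(-421473 - 12) = 138143/(-421485) = 138143*(-1/421485) = -138143/421485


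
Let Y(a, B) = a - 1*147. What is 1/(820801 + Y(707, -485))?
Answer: 1/821361 ≈ 1.2175e-6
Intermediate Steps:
Y(a, B) = -147 + a (Y(a, B) = a - 147 = -147 + a)
1/(820801 + Y(707, -485)) = 1/(820801 + (-147 + 707)) = 1/(820801 + 560) = 1/821361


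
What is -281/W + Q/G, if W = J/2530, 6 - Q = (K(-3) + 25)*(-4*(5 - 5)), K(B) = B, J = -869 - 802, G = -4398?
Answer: 521110019/1224843 ≈ 425.45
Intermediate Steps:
J = -1671
Q = 6 (Q = 6 - (-3 + 25)*(-4*(5 - 5)) = 6 - 22*(-4*0) = 6 - 22*0 = 6 - 1*0 = 6 + 0 = 6)
W = -1671/2530 ≈ -0.66047
-281/W + Q/G = -281/(-1671/2530) + 6/(-4398) = -281*(-2530/1671) + 6*(-1/4398) = 710930/1671 - 1/733 = 521110019/1224843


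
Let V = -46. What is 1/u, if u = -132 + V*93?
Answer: -1/4410 ≈ -0.00022676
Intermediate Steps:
u = -4410 (u = -132 - 46*93 = -132 - 4278 = -4410)
1/u = 1/(-4410) = -1/4410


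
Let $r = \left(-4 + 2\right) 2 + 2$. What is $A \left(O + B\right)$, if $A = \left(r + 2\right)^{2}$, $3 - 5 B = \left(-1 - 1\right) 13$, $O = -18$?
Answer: $0$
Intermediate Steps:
$r = -2$ ($r = \left(-2\right) 2 + 2 = -4 + 2 = -2$)
$B = \frac{29}{5}$ ($B = \frac{3}{5} - \frac{\left(-1 - 1\right) 13}{5} = \frac{3}{5} - \frac{\left(-2\right) 13}{5} = \frac{3}{5} - - \frac{26}{5} = \frac{3}{5} + \frac{26}{5} = \frac{29}{5} \approx 5.8$)
$A = 0$ ($A = \left(-2 + 2\right)^{2} = 0^{2} = 0$)
$A \left(O + B\right) = 0 \left(-18 + \frac{29}{5}\right) = 0 \left(- \frac{61}{5}\right) = 0$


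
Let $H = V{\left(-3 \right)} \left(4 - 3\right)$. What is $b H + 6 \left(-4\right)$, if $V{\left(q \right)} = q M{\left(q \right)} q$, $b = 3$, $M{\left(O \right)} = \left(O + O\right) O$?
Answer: $462$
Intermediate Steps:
$M{\left(O \right)} = 2 O^{2}$ ($M{\left(O \right)} = 2 O O = 2 O^{2}$)
$V{\left(q \right)} = 2 q^{4}$ ($V{\left(q \right)} = q 2 q^{2} q = 2 q^{3} q = 2 q^{4}$)
$H = 162$ ($H = 2 \left(-3\right)^{4} \left(4 - 3\right) = 2 \cdot 81 \cdot 1 = 162 \cdot 1 = 162$)
$b H + 6 \left(-4\right) = 3 \cdot 162 + 6 \left(-4\right) = 486 - 24 = 462$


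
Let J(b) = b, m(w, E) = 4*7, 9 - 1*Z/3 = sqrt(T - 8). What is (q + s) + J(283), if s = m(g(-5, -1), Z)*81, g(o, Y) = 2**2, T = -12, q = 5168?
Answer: 7719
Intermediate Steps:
g(o, Y) = 4
Z = 27 - 6*I*sqrt(5) (Z = 27 - 3*sqrt(-12 - 8) = 27 - 6*I*sqrt(5) ≈ 27.0 - 13.416*I)
m(w, E) = 28
s = 2268 (s = 28*81 = 2268)
(q + s) + J(283) = (5168 + 2268) + 283 = 7436 + 283 = 7719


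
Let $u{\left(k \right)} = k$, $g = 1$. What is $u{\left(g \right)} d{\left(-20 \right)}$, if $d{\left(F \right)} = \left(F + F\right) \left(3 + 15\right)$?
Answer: $-720$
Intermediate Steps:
$d{\left(F \right)} = 36 F$ ($d{\left(F \right)} = 2 F 18 = 36 F$)
$u{\left(g \right)} d{\left(-20 \right)} = 1 \cdot 36 \left(-20\right) = 1 \left(-720\right) = -720$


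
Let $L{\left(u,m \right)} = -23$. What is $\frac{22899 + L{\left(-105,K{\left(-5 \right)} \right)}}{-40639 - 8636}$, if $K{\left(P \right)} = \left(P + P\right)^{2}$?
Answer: $- \frac{22876}{49275} \approx -0.46425$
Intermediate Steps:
$K{\left(P \right)} = 4 P^{2}$ ($K{\left(P \right)} = \left(2 P\right)^{2} = 4 P^{2}$)
$\frac{22899 + L{\left(-105,K{\left(-5 \right)} \right)}}{-40639 - 8636} = \frac{22899 - 23}{-40639 - 8636} = \frac{22876}{-49275} = 22876 \left(- \frac{1}{49275}\right) = - \frac{22876}{49275}$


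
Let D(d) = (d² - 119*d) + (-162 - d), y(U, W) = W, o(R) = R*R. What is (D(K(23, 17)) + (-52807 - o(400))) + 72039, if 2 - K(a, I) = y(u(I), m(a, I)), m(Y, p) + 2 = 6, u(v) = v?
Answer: -140686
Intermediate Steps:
o(R) = R²
m(Y, p) = 4 (m(Y, p) = -2 + 6 = 4)
K(a, I) = -2 (K(a, I) = 2 - 1*4 = 2 - 4 = -2)
D(d) = -162 + d² - 120*d
(D(K(23, 17)) + (-52807 - o(400))) + 72039 = ((-162 + (-2)² - 120*(-2)) + (-52807 - 1*400²)) + 72039 = ((-162 + 4 + 240) + (-52807 - 1*160000)) + 72039 = (82 + (-52807 - 160000)) + 72039 = (82 - 212807) + 72039 = -212725 + 72039 = -140686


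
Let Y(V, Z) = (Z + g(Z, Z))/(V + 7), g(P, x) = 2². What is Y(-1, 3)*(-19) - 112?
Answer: -805/6 ≈ -134.17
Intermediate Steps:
g(P, x) = 4
Y(V, Z) = (4 + Z)/(7 + V) (Y(V, Z) = (Z + 4)/(V + 7) = (4 + Z)/(7 + V))
Y(-1, 3)*(-19) - 112 = ((4 + 3)/(7 - 1))*(-19) - 112 = (7/6)*(-19) - 112 = -133/6 - 112 = -805/6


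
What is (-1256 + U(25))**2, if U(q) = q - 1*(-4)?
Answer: 1505529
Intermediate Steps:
U(q) = 4 + q (U(q) = q + 4 = 4 + q)
(-1256 + U(25))**2 = (-1256 + (4 + 25))**2 = (-1256 + 29)**2 = (-1227)**2 = 1505529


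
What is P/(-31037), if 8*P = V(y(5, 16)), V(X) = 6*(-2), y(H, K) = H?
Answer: 3/62074 ≈ 4.8329e-5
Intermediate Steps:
V(X) = -12
P = -3/2 (P = (⅛)*(-12) = -3/2 ≈ -1.5000)
P/(-31037) = -3/2/(-31037) = -3/2*(-1/31037) = 3/62074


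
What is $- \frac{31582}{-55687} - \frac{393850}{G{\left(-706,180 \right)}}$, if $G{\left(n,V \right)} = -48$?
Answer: $\frac{10966920443}{1336488} \approx 8205.8$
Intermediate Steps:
$- \frac{31582}{-55687} - \frac{393850}{G{\left(-706,180 \right)}} = - \frac{31582}{-55687} - \frac{393850}{-48} = \left(-31582\right) \left(- \frac{1}{55687}\right) - - \frac{196925}{24} = \frac{31582}{55687} + \frac{196925}{24} = \frac{10966920443}{1336488}$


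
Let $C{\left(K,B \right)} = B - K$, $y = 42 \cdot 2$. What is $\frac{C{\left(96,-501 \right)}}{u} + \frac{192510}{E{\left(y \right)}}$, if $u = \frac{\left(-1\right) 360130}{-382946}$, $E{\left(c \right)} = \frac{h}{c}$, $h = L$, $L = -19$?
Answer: $- \frac{2913974182839}{3421235} \approx -8.5173 \cdot 10^{5}$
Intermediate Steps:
$y = 84$
$h = -19$
$E{\left(c \right)} = - \frac{19}{c}$
$u = \frac{180065}{191473}$ ($u = \left(-360130\right) \left(- \frac{1}{382946}\right) = \frac{180065}{191473} \approx 0.94042$)
$\frac{C{\left(96,-501 \right)}}{u} + \frac{192510}{E{\left(y \right)}} = \frac{-501 - 96}{\frac{180065}{191473}} + \frac{192510}{\left(-19\right) \frac{1}{84}} = \left(-501 - 96\right) \frac{191473}{180065} + \frac{192510}{\left(-19\right) \frac{1}{84}} = \left(-597\right) \frac{191473}{180065} + \frac{192510}{- \frac{19}{84}} = - \frac{114309381}{180065} + 192510 \left(- \frac{84}{19}\right) = - \frac{114309381}{180065} - \frac{16170840}{19} = - \frac{2913974182839}{3421235}$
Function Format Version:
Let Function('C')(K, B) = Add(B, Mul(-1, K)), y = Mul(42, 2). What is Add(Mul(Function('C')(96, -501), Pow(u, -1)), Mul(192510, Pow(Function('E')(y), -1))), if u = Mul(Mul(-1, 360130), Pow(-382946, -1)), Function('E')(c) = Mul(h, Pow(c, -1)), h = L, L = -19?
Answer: Rational(-2913974182839, 3421235) ≈ -8.5173e+5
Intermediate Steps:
y = 84
h = -19
Function('E')(c) = Mul(-19, Pow(c, -1))
u = Rational(180065, 191473) (u = Mul(-360130, Rational(-1, 382946)) = Rational(180065, 191473) ≈ 0.94042)
Add(Mul(Function('C')(96, -501), Pow(u, -1)), Mul(192510, Pow(Function('E')(y), -1))) = Add(Mul(Add(-501, Mul(-1, 96)), Pow(Rational(180065, 191473), -1)), Mul(192510, Pow(Mul(-19, Pow(84, -1)), -1))) = Add(Mul(Add(-501, -96), Rational(191473, 180065)), Mul(192510, Pow(Mul(-19, Rational(1, 84)), -1))) = Add(Mul(-597, Rational(191473, 180065)), Mul(192510, Pow(Rational(-19, 84), -1))) = Add(Rational(-114309381, 180065), Mul(192510, Rational(-84, 19))) = Add(Rational(-114309381, 180065), Rational(-16170840, 19)) = Rational(-2913974182839, 3421235)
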